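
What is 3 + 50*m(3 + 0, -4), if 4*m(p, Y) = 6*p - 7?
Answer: 281/2 ≈ 140.50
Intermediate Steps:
m(p, Y) = -7/4 + 3*p/2 (m(p, Y) = (6*p - 7)/4 = (-7 + 6*p)/4 = -7/4 + 3*p/2)
3 + 50*m(3 + 0, -4) = 3 + 50*(-7/4 + 3*(3 + 0)/2) = 3 + 50*(-7/4 + (3/2)*3) = 3 + 50*(-7/4 + 9/2) = 3 + 50*(11/4) = 3 + 275/2 = 281/2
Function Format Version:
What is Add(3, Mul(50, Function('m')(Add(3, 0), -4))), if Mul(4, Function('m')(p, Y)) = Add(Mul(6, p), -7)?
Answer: Rational(281, 2) ≈ 140.50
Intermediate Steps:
Function('m')(p, Y) = Add(Rational(-7, 4), Mul(Rational(3, 2), p)) (Function('m')(p, Y) = Mul(Rational(1, 4), Add(Mul(6, p), -7)) = Mul(Rational(1, 4), Add(-7, Mul(6, p))) = Add(Rational(-7, 4), Mul(Rational(3, 2), p)))
Add(3, Mul(50, Function('m')(Add(3, 0), -4))) = Add(3, Mul(50, Add(Rational(-7, 4), Mul(Rational(3, 2), Add(3, 0))))) = Add(3, Mul(50, Add(Rational(-7, 4), Mul(Rational(3, 2), 3)))) = Add(3, Mul(50, Add(Rational(-7, 4), Rational(9, 2)))) = Add(3, Mul(50, Rational(11, 4))) = Add(3, Rational(275, 2)) = Rational(281, 2)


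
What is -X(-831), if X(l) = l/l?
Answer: -1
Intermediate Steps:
X(l) = 1
-X(-831) = -1*1 = -1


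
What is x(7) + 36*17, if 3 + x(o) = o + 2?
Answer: 618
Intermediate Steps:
x(o) = -1 + o (x(o) = -3 + (o + 2) = -3 + (2 + o) = -1 + o)
x(7) + 36*17 = (-1 + 7) + 36*17 = 6 + 612 = 618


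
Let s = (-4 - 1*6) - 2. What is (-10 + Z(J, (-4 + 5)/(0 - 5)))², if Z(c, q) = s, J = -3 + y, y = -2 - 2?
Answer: 484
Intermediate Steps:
y = -4
J = -7 (J = -3 - 4 = -7)
s = -12 (s = (-4 - 6) - 2 = -10 - 2 = -12)
Z(c, q) = -12
(-10 + Z(J, (-4 + 5)/(0 - 5)))² = (-10 - 12)² = (-22)² = 484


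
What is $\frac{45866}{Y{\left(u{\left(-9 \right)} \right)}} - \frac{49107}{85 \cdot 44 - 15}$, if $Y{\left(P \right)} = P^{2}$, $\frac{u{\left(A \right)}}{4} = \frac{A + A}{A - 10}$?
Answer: $\frac{30711293081}{9655200} \approx 3180.8$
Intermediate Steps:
$u{\left(A \right)} = \frac{8 A}{-10 + A}$ ($u{\left(A \right)} = 4 \frac{A + A}{A - 10} = 4 \frac{2 A}{-10 + A} = \frac{8 A}{-10 + A}$)
$\frac{45866}{Y{\left(u{\left(-9 \right)} \right)}} - \frac{49107}{85 \cdot 44 - 15} = \frac{45866}{\left(8 \left(-9\right) \frac{1}{-10 - 9}\right)^{2}} - \frac{49107}{85 \cdot 44 - 15} = \frac{45866}{\left(8 \left(-9\right) \frac{1}{-19}\right)^{2}} - \frac{49107}{3740 - 15} = \frac{45866}{\left(8 \left(-9\right) \left(- \frac{1}{19}\right)\right)^{2}} - \frac{49107}{3725} = \frac{45866}{\left(\frac{72}{19}\right)^{2}} - \frac{49107}{3725} = \frac{45866}{\frac{5184}{361}} - \frac{49107}{3725} = 45866 \cdot \frac{361}{5184} - \frac{49107}{3725} = \frac{8278813}{2592} - \frac{49107}{3725} = \frac{30711293081}{9655200}$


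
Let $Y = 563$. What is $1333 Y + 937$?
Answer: $751416$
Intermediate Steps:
$1333 Y + 937 = 1333 \cdot 563 + 937 = 750479 + 937 = 751416$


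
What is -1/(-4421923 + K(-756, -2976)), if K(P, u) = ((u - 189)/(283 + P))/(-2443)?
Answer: 1155539/5109704484662 ≈ 2.2615e-7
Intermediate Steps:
K(P, u) = -(-189 + u)/(2443*(283 + P)) (K(P, u) = ((-189 + u)/(283 + P))*(-1/2443) = -(-189 + u)/(2443*(283 + P)))
-1/(-4421923 + K(-756, -2976)) = -1/(-4421923 + (189 - 1*(-2976))/(2443*(283 - 756))) = -1/(-4421923 + (1/2443)*(189 + 2976)/(-473)) = -1/(-4421923 + (1/2443)*(-1/473)*3165) = -1/(-4421923 - 3165/1155539) = -1/(-5109704484662/1155539) = -1*(-1155539/5109704484662) = 1155539/5109704484662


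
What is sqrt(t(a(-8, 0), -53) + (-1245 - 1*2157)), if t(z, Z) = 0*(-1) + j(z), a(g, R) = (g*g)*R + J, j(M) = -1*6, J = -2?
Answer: 4*I*sqrt(213) ≈ 58.378*I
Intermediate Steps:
j(M) = -6
a(g, R) = -2 + R*g**2 (a(g, R) = (g*g)*R - 2 = g**2*R - 2 = R*g**2 - 2 = -2 + R*g**2)
t(z, Z) = -6 (t(z, Z) = 0*(-1) - 6 = 0 - 6 = -6)
sqrt(t(a(-8, 0), -53) + (-1245 - 1*2157)) = sqrt(-6 + (-1245 - 1*2157)) = sqrt(-6 + (-1245 - 2157)) = sqrt(-6 - 3402) = sqrt(-3408) = 4*I*sqrt(213)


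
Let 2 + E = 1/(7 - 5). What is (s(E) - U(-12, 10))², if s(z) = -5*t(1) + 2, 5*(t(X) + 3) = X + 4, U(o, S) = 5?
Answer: 49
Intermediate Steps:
E = -3/2 (E = -2 + 1/(7 - 5) = -2 + 1/2 = -2 + ½ = -3/2 ≈ -1.5000)
t(X) = -11/5 + X/5 (t(X) = -3 + (X + 4)/5 = -3 + (4 + X)/5 = -3 + (⅘ + X/5) = -11/5 + X/5)
s(z) = 12 (s(z) = -5*(-11/5 + (⅕)*1) + 2 = -5*(-11/5 + ⅕) + 2 = -5*(-2) + 2 = 10 + 2 = 12)
(s(E) - U(-12, 10))² = (12 - 1*5)² = (12 - 5)² = 7² = 49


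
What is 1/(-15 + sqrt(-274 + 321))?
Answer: -15/178 - sqrt(47)/178 ≈ -0.12278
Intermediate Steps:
1/(-15 + sqrt(-274 + 321)) = 1/(-15 + sqrt(47))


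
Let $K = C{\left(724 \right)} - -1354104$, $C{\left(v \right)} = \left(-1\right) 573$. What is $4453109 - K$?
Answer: $3099578$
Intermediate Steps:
$C{\left(v \right)} = -573$
$K = 1353531$ ($K = -573 - -1354104 = -573 + 1354104 = 1353531$)
$4453109 - K = 4453109 - 1353531 = 3099578$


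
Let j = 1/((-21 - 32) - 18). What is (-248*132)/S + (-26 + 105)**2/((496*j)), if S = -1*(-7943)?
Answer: -3535867729/3939728 ≈ -897.49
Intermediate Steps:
j = -1/71 (j = 1/(-53 - 18) = 1/(-71) = -1/71 ≈ -0.014085)
S = 7943
(-248*132)/S + (-26 + 105)**2/((496*j)) = -248*132/7943 + (-26 + 105)**2/((496*(-1/71))) = -32736*1/7943 + 79**2/(-496/71) = -32736/7943 + 6241*(-71/496) = -32736/7943 - 443111/496 = -3535867729/3939728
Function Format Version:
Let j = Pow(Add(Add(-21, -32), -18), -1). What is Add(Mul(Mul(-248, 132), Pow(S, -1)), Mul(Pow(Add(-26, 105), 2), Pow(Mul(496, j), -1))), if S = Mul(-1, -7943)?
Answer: Rational(-3535867729, 3939728) ≈ -897.49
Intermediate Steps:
j = Rational(-1, 71) (j = Pow(Add(-53, -18), -1) = Pow(-71, -1) = Rational(-1, 71) ≈ -0.014085)
S = 7943
Add(Mul(Mul(-248, 132), Pow(S, -1)), Mul(Pow(Add(-26, 105), 2), Pow(Mul(496, j), -1))) = Add(Mul(Mul(-248, 132), Pow(7943, -1)), Mul(Pow(Add(-26, 105), 2), Pow(Mul(496, Rational(-1, 71)), -1))) = Add(Mul(-32736, Rational(1, 7943)), Mul(Pow(79, 2), Pow(Rational(-496, 71), -1))) = Add(Rational(-32736, 7943), Mul(6241, Rational(-71, 496))) = Add(Rational(-32736, 7943), Rational(-443111, 496)) = Rational(-3535867729, 3939728)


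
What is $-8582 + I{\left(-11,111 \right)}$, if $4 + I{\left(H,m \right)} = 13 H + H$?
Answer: $-8740$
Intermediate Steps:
$I{\left(H,m \right)} = -4 + 14 H$ ($I{\left(H,m \right)} = -4 + \left(13 H + H\right) = -4 + 14 H$)
$-8582 + I{\left(-11,111 \right)} = -8582 + \left(-4 + 14 \left(-11\right)\right) = -8582 - 158 = -8740$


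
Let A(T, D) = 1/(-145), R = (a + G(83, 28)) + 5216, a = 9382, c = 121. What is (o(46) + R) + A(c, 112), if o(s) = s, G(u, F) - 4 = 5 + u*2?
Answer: 2148754/145 ≈ 14819.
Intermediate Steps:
G(u, F) = 9 + 2*u (G(u, F) = 4 + (5 + u*2) = 4 + (5 + 2*u) = 9 + 2*u)
R = 14773 (R = (9382 + (9 + 2*83)) + 5216 = (9382 + (9 + 166)) + 5216 = (9382 + 175) + 5216 = 9557 + 5216 = 14773)
A(T, D) = -1/145
(o(46) + R) + A(c, 112) = (46 + 14773) - 1/145 = 14819 - 1/145 = 2148754/145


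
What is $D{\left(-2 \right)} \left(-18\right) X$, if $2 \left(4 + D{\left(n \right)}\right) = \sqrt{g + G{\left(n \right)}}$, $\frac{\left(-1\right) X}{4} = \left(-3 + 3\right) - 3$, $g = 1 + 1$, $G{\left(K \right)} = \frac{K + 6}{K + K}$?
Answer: $756$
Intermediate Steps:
$G{\left(K \right)} = \frac{6 + K}{2 K}$
$g = 2$
$X = 12$ ($X = - 4 \left(\left(-3 + 3\right) - 3\right) = - 4 \left(0 - 3\right) = \left(-4\right) \left(-3\right) = 12$)
$D{\left(n \right)} = -4 + \frac{\sqrt{2 + \frac{6 + n}{2 n}}}{2}$
$D{\left(-2 \right)} \left(-18\right) X = \left(-4 + \frac{\sqrt{10 + \frac{12}{-2}}}{4}\right) \left(-18\right) 12 = \left(-4 + \frac{\sqrt{10 + 12 \left(- \frac{1}{2}\right)}}{4}\right) \left(-18\right) 12 = \left(-4 + \frac{\sqrt{10 - 6}}{4}\right) \left(-18\right) 12 = \left(-4 + \frac{\sqrt{4}}{4}\right) \left(-18\right) 12 = \left(-4 + \frac{1}{4} \cdot 2\right) \left(-18\right) 12 = \left(-4 + \frac{1}{2}\right) \left(-18\right) 12 = \left(- \frac{7}{2}\right) \left(-18\right) 12 = 63 \cdot 12 = 756$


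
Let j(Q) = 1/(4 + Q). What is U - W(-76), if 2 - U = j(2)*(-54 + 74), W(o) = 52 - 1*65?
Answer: 35/3 ≈ 11.667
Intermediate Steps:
W(o) = -13 (W(o) = 52 - 65 = -13)
U = -4/3 (U = 2 - (-54 + 74)/(4 + 2) = 2 - 20/6 = 2 - 1*10/3 = 2 - 10/3 = -4/3 ≈ -1.3333)
U - W(-76) = -4/3 - 1*(-13) = -4/3 + 13 = 35/3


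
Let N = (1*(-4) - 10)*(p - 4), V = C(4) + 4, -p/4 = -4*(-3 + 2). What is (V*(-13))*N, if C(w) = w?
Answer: -29120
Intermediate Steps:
p = -16 (p = -(-16)*(-3 + 2) = -(-16)*(-1) = -4*4 = -16)
V = 8 (V = 4 + 4 = 8)
N = 280 (N = (1*(-4) - 10)*(-16 - 4) = (-4 - 10)*(-20) = -14*(-20) = 280)
(V*(-13))*N = (8*(-13))*280 = -104*280 = -29120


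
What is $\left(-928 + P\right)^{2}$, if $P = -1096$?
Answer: $4096576$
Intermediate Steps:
$\left(-928 + P\right)^{2} = \left(-928 - 1096\right)^{2} = \left(-2024\right)^{2} = 4096576$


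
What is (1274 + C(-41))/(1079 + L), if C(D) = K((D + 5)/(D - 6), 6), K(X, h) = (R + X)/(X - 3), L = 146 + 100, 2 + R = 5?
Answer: 44531/46375 ≈ 0.96024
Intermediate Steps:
R = 3 (R = -2 + 5 = 3)
L = 246
K(X, h) = (3 + X)/(-3 + X) (K(X, h) = (3 + X)/(X - 3) = (3 + X)/(-3 + X))
C(D) = (3 + (5 + D)/(-6 + D))/(-3 + (5 + D)/(-6 + D)) (C(D) = (3 + (D + 5)/(D - 6))/(-3 + (D + 5)/(D - 6)) = (3 + (5 + D)/(-6 + D))/(-3 + (5 + D)/(-6 + D)))
(1274 + C(-41))/(1079 + L) = (1274 + (13 - 4*(-41))/(-23 + 2*(-41)))/(1079 + 246) = (1274 + (13 + 164)/(-23 - 82))/1325 = (1274 + 177/(-105))*(1/1325) = (1274 - 1/105*177)*(1/1325) = (1274 - 59/35)*(1/1325) = (44531/35)*(1/1325) = 44531/46375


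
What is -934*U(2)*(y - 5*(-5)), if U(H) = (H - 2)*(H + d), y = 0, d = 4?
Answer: 0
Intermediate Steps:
U(H) = (-2 + H)*(4 + H) (U(H) = (H - 2)*(H + 4) = (-2 + H)*(4 + H))
-934*U(2)*(y - 5*(-5)) = -934*(-8 + 2² + 2*2)*(0 - 5*(-5)) = -934*(-8 + 4 + 4)*(0 + 25) = -0*25 = -934*0 = 0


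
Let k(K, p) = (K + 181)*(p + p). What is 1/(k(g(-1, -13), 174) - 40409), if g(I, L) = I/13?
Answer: 13/293179 ≈ 4.4341e-5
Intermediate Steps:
g(I, L) = I/13 (g(I, L) = I*(1/13) = I/13)
k(K, p) = 2*p*(181 + K) (k(K, p) = (181 + K)*(2*p) = 2*p*(181 + K))
1/(k(g(-1, -13), 174) - 40409) = 1/(2*174*(181 + (1/13)*(-1)) - 40409) = 1/(2*174*(181 - 1/13) - 40409) = 1/(2*174*(2352/13) - 40409) = 1/(818496/13 - 40409) = 1/(293179/13) = 13/293179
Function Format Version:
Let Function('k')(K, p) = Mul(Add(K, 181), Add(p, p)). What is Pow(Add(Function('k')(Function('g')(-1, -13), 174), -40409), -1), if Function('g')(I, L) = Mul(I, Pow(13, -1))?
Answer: Rational(13, 293179) ≈ 4.4341e-5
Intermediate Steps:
Function('g')(I, L) = Mul(Rational(1, 13), I) (Function('g')(I, L) = Mul(I, Rational(1, 13)) = Mul(Rational(1, 13), I))
Function('k')(K, p) = Mul(2, p, Add(181, K)) (Function('k')(K, p) = Mul(Add(181, K), Mul(2, p)) = Mul(2, p, Add(181, K)))
Pow(Add(Function('k')(Function('g')(-1, -13), 174), -40409), -1) = Pow(Add(Mul(2, 174, Add(181, Mul(Rational(1, 13), -1))), -40409), -1) = Pow(Add(Mul(2, 174, Add(181, Rational(-1, 13))), -40409), -1) = Pow(Add(Mul(2, 174, Rational(2352, 13)), -40409), -1) = Pow(Add(Rational(818496, 13), -40409), -1) = Pow(Rational(293179, 13), -1) = Rational(13, 293179)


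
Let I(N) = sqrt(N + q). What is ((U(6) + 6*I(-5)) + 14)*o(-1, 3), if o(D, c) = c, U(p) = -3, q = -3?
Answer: 33 + 36*I*sqrt(2) ≈ 33.0 + 50.912*I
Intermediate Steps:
I(N) = sqrt(-3 + N) (I(N) = sqrt(N - 3) = sqrt(-3 + N))
((U(6) + 6*I(-5)) + 14)*o(-1, 3) = ((-3 + 6*sqrt(-3 - 5)) + 14)*3 = ((-3 + 6*sqrt(-8)) + 14)*3 = ((-3 + 6*(2*I*sqrt(2))) + 14)*3 = ((-3 + 12*I*sqrt(2)) + 14)*3 = (11 + 12*I*sqrt(2))*3 = 33 + 36*I*sqrt(2)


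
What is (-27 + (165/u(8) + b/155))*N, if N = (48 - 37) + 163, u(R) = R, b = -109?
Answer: -763599/620 ≈ -1231.6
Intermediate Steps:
N = 174 (N = 11 + 163 = 174)
(-27 + (165/u(8) + b/155))*N = (-27 + (165/8 - 109/155))*174 = (-27 + 24703/1240)*174 = -8777/1240*174 = -763599/620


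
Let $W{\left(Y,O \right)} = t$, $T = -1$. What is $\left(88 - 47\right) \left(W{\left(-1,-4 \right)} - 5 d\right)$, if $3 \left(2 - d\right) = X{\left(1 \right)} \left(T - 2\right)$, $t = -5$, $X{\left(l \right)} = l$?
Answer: $-820$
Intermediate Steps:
$d = 3$ ($d = 2 - \frac{1 \left(-1 - 2\right)}{3} = 2 - \frac{1 \left(-3\right)}{3} = 2 - -1 = 2 + 1 = 3$)
$W{\left(Y,O \right)} = -5$
$\left(88 - 47\right) \left(W{\left(-1,-4 \right)} - 5 d\right) = \left(88 - 47\right) \left(-5 - 15\right) = 41 \left(-5 - 15\right) = 41 \left(-20\right) = -820$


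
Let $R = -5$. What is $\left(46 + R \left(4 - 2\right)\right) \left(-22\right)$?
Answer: $-792$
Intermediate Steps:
$\left(46 + R \left(4 - 2\right)\right) \left(-22\right) = \left(46 - 5 \left(4 - 2\right)\right) \left(-22\right) = \left(46 - 10\right) \left(-22\right) = 36 \left(-22\right) = -792$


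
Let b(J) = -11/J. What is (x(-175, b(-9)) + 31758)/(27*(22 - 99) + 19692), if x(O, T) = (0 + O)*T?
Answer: 283897/158517 ≈ 1.7910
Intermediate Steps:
x(O, T) = O*T
(x(-175, b(-9)) + 31758)/(27*(22 - 99) + 19692) = (-(-1925)/(-9) + 31758)/(27*(22 - 99) + 19692) = (-(-1925)*(-1)/9 + 31758)/(27*(-77) + 19692) = (-175*11/9 + 31758)/(-2079 + 19692) = (-1925/9 + 31758)/17613 = (283897/9)*(1/17613) = 283897/158517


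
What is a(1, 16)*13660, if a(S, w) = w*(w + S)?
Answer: 3715520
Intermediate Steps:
a(S, w) = w*(S + w)
a(1, 16)*13660 = (16*(1 + 16))*13660 = (16*17)*13660 = 272*13660 = 3715520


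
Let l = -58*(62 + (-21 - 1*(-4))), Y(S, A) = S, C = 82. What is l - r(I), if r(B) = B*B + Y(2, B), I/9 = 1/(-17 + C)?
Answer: -11035781/4225 ≈ -2612.0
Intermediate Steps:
I = 9/65 (I = 9/(-17 + 82) = 9/65 ≈ 0.13846)
r(B) = 2 + B² (r(B) = B*B + 2 = B² + 2 = 2 + B²)
l = -2610 (l = -58*(62 + (-21 + 4)) = -58*(62 - 17) = -58*45 = -2610)
l - r(I) = -2610 - (2 + (9/65)²) = -2610 - (2 + 81/4225) = -2610 - 1*8531/4225 = -2610 - 8531/4225 = -11035781/4225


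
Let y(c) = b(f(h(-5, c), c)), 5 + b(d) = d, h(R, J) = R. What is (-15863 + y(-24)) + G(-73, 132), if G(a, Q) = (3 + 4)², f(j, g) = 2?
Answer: -15817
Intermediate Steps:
G(a, Q) = 49 (G(a, Q) = 7² = 49)
b(d) = -5 + d
y(c) = -3 (y(c) = -5 + 2 = -3)
(-15863 + y(-24)) + G(-73, 132) = (-15863 - 3) + 49 = -15866 + 49 = -15817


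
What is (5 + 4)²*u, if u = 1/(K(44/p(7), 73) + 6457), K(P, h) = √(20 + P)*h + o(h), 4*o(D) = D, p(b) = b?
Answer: 19581156/1560114677 - 63072*√322/1560114677 ≈ 0.011826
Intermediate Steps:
o(D) = D/4
K(P, h) = h/4 + h*√(20 + P) (K(P, h) = √(20 + P)*h + h/4 = h*√(20 + P) + h/4 = h/4 + h*√(20 + P))
u = 1/(25901/4 + 146*√322/7) (u = 1/(73*(¼ + √(20 + 44/7)) + 6457) = 1/(73*(¼ + √(184/7)) + 6457) = 1/(73*(¼ + 2*√322/7) + 6457) = 1/((73/4 + 146*√322/7) + 6457) = 1/(25901/4 + 146*√322/7) ≈ 0.00014600)
(5 + 4)²*u = (5 + 4)²*(725228/4680344031 - 2336*√322/4680344031) = 9²*(725228/4680344031 - 2336*√322/4680344031) = 81*(725228/4680344031 - 2336*√322/4680344031) = 19581156/1560114677 - 63072*√322/1560114677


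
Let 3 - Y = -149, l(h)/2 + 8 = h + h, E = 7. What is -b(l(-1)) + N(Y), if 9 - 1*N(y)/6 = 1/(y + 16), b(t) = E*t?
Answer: 5431/28 ≈ 193.96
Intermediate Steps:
l(h) = -16 + 4*h (l(h) = -16 + 2*(h + h) = -16 + 2*(2*h) = -16 + 4*h)
Y = 152 (Y = 3 - 1*(-149) = 3 + 149 = 152)
b(t) = 7*t
N(y) = 54 - 6/(16 + y) (N(y) = 54 - 6/(y + 16) = 54 - 6/(16 + y))
-b(l(-1)) + N(Y) = -7*(-16 + 4*(-1)) + 6*(143 + 9*152)/(16 + 152) = -7*(-16 - 4) + 6*(143 + 1368)/168 = -7*(-20) + 6*(1/168)*1511 = -1*(-140) + 1511/28 = 140 + 1511/28 = 5431/28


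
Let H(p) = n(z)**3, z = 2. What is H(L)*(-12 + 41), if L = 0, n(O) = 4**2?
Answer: 118784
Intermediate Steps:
n(O) = 16
H(p) = 4096 (H(p) = 16**3 = 4096)
H(L)*(-12 + 41) = 4096*(-12 + 41) = 4096*29 = 118784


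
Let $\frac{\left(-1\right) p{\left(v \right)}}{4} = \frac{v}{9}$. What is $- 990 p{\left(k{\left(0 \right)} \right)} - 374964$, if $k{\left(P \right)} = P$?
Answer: $-374964$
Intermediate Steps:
$p{\left(v \right)} = - \frac{4 v}{9}$ ($p{\left(v \right)} = - 4 \frac{v}{9} = - \frac{4 v}{9}$)
$- 990 p{\left(k{\left(0 \right)} \right)} - 374964 = - 990 \left(\left(- \frac{4}{9}\right) 0\right) - 374964 = \left(-990\right) 0 - 374964 = 0 - 374964 = -374964$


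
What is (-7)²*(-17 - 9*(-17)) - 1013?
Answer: 5651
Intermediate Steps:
(-7)²*(-17 - 9*(-17)) - 1013 = 49*(-17 + 153) - 1013 = 49*136 - 1013 = 6664 - 1013 = 5651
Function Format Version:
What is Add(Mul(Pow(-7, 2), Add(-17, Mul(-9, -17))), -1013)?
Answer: 5651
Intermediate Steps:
Add(Mul(Pow(-7, 2), Add(-17, Mul(-9, -17))), -1013) = Add(Mul(49, Add(-17, 153)), -1013) = Add(Mul(49, 136), -1013) = Add(6664, -1013) = 5651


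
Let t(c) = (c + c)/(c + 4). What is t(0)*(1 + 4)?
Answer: 0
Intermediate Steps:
t(c) = 2*c/(4 + c) (t(c) = (2*c)/(4 + c) = 2*c/(4 + c))
t(0)*(1 + 4) = (2*0/(4 + 0))*(1 + 4) = (2*0/4)*5 = (2*0*(¼))*5 = 0*5 = 0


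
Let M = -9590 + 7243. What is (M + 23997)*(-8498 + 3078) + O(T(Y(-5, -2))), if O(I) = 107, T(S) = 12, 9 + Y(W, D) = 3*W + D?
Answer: -117342893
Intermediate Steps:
M = -2347
Y(W, D) = -9 + D + 3*W (Y(W, D) = -9 + (3*W + D) = -9 + (D + 3*W) = -9 + D + 3*W)
(M + 23997)*(-8498 + 3078) + O(T(Y(-5, -2))) = (-2347 + 23997)*(-8498 + 3078) + 107 = 21650*(-5420) + 107 = -117343000 + 107 = -117342893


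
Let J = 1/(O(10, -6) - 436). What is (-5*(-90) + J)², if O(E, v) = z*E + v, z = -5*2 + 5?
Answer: 49017517201/242064 ≈ 2.0250e+5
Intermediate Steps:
z = -5 (z = -10 + 5 = -5)
O(E, v) = v - 5*E (O(E, v) = -5*E + v = v - 5*E)
J = -1/492 (J = 1/((-6 - 5*10) - 436) = 1/((-6 - 50) - 436) = 1/(-56 - 436) = 1/(-492) = -1/492 ≈ -0.0020325)
(-5*(-90) + J)² = (-5*(-90) - 1/492)² = (450 - 1/492)² = (221399/492)² = 49017517201/242064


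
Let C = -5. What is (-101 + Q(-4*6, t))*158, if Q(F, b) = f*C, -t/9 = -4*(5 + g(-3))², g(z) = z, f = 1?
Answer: -16748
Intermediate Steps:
t = 144 (t = -(-36)*(5 - 3)² = -(-36)*2² = -(-36)*4 = -9*(-16) = 144)
Q(F, b) = -5 (Q(F, b) = 1*(-5) = -5)
(-101 + Q(-4*6, t))*158 = (-101 - 5)*158 = -106*158 = -16748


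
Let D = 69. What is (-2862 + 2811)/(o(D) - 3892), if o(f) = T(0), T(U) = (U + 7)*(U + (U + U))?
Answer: 51/3892 ≈ 0.013104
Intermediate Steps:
T(U) = 3*U*(7 + U) (T(U) = (7 + U)*(U + 2*U) = (7 + U)*(3*U) = 3*U*(7 + U))
o(f) = 0 (o(f) = 3*0*(7 + 0) = 3*0*7 = 0)
(-2862 + 2811)/(o(D) - 3892) = (-2862 + 2811)/(0 - 3892) = -51/(-3892) = -51*(-1/3892) = 51/3892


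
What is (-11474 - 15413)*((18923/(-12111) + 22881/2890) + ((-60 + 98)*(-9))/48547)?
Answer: -290004882371710009/1699183352130 ≈ -1.7067e+5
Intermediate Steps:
(-11474 - 15413)*((18923/(-12111) + 22881/2890) + ((-60 + 98)*(-9))/48547) = -26887*((18923*(-1/12111) + 22881*(1/2890)) + (38*(-9))*(1/48547)) = -26887*((-18923/12111 + 22881/2890) - 342*1/48547) = -26887*(222424321/35000790 - 342/48547) = -26887*10786063241407/1699183352130 = -290004882371710009/1699183352130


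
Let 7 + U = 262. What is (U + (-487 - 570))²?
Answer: 643204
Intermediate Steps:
U = 255 (U = -7 + 262 = 255)
(U + (-487 - 570))² = (255 + (-487 - 570))² = (255 - 1057)² = (-802)² = 643204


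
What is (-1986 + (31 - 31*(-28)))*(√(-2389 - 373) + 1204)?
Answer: -1308748 - 1087*I*√2762 ≈ -1.3087e+6 - 57127.0*I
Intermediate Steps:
(-1986 + (31 - 31*(-28)))*(√(-2389 - 373) + 1204) = (-1986 + (31 + 868))*(√(-2762) + 1204) = (-1986 + 899)*(I*√2762 + 1204) = -1087*(1204 + I*√2762) = -1308748 - 1087*I*√2762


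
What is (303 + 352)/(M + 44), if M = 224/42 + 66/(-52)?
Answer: 51090/3749 ≈ 13.628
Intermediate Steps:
M = 317/78 (M = 224*(1/42) + 66*(-1/52) = 16/3 - 33/26 = 317/78 ≈ 4.0641)
(303 + 352)/(M + 44) = (303 + 352)/(317/78 + 44) = 655/(3749/78) = 655*(78/3749) = 51090/3749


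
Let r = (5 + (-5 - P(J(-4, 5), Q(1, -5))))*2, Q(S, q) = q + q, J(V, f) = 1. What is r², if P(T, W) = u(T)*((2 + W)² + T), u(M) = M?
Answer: 16900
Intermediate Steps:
Q(S, q) = 2*q
P(T, W) = T*(T + (2 + W)²) (P(T, W) = T*((2 + W)² + T) = T*(T + (2 + W)²))
r = -130 (r = (5 + (-5 - (1 + (2 + 2*(-5))²)))*2 = (5 + (-5 - (1 + (2 - 10)²)))*2 = (5 + (-5 - (1 + (-8)²)))*2 = (5 + (-5 - (1 + 64)))*2 = (5 + (-5 - 65))*2 = (5 - 70)*2 = -65*2 = -130)
r² = (-130)² = 16900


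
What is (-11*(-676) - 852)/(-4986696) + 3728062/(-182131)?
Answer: -2323988876707/113528991147 ≈ -20.470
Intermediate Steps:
(-11*(-676) - 852)/(-4986696) + 3728062/(-182131) = (7436 - 852)*(-1/4986696) + 3728062*(-1/182131) = 6584*(-1/4986696) - 3728062/182131 = -823/623337 - 3728062/182131 = -2323988876707/113528991147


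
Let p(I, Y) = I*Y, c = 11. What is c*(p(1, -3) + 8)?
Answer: 55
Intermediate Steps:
c*(p(1, -3) + 8) = 11*(1*(-3) + 8) = 11*(-3 + 8) = 11*5 = 55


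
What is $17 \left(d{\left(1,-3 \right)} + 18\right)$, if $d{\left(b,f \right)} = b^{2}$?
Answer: $323$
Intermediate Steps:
$17 \left(d{\left(1,-3 \right)} + 18\right) = 17 \left(1^{2} + 18\right) = 17 \left(1 + 18\right) = 17 \cdot 19 = 323$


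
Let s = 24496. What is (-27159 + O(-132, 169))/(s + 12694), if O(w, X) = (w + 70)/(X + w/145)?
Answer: -661955297/906431870 ≈ -0.73029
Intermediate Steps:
O(w, X) = (70 + w)/(X + w/145) (O(w, X) = (70 + w)/(X + w*(1/145)) = (70 + w)/(X + w/145))
(-27159 + O(-132, 169))/(s + 12694) = (-27159 + 145*(70 - 132)/(-132 + 145*169))/(24496 + 12694) = (-27159 + 145*(-62)/(-132 + 24505))/37190 = (-27159 + 145*(-62)/24373)*(1/37190) = (-27159 + 145*(1/24373)*(-62))*(1/37190) = (-27159 - 8990/24373)*(1/37190) = -661955297/24373*1/37190 = -661955297/906431870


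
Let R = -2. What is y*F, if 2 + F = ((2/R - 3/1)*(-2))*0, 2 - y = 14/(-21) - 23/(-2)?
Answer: 53/3 ≈ 17.667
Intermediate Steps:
y = -53/6 (y = 2 - (14/(-21) - 23/(-2)) = 2 - (14*(-1/21) - 23*(-½)) = 2 - (-⅔ + 23/2) = 2 - 1*65/6 = 2 - 65/6 = -53/6 ≈ -8.8333)
F = -2 (F = -2 + ((2/(-2) - 3/1)*(-2))*0 = -2 + ((2*(-½) - 3*1)*(-2))*0 = -2 + ((-1 - 3)*(-2))*0 = -2 - 4*(-2)*0 = -2 + 8*0 = -2 + 0 = -2)
y*F = -53/6*(-2) = 53/3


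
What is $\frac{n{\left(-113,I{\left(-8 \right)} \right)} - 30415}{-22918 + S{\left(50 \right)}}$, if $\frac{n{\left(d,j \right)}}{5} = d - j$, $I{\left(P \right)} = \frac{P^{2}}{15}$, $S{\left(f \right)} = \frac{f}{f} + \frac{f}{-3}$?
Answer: $\frac{93004}{68801} \approx 1.3518$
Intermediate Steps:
$S{\left(f \right)} = 1 - \frac{f}{3}$ ($S{\left(f \right)} = 1 + f \left(- \frac{1}{3}\right) = 1 - \frac{f}{3}$)
$I{\left(P \right)} = \frac{P^{2}}{15}$
$n{\left(d,j \right)} = - 5 j + 5 d$ ($n{\left(d,j \right)} = 5 \left(d - j\right) = - 5 j + 5 d$)
$\frac{n{\left(-113,I{\left(-8 \right)} \right)} - 30415}{-22918 + S{\left(50 \right)}} = \frac{\left(- 5 \frac{\left(-8\right)^{2}}{15} + 5 \left(-113\right)\right) - 30415}{-22918 + \left(1 - \frac{50}{3}\right)} = \frac{\left(- 5 \cdot \frac{1}{15} \cdot 64 - 565\right) - 30415}{-22918 + \left(1 - \frac{50}{3}\right)} = \frac{\left(\left(-5\right) \frac{64}{15} - 565\right) - 30415}{-22918 - \frac{47}{3}} = \frac{\left(- \frac{64}{3} - 565\right) - 30415}{- \frac{68801}{3}} = \left(- \frac{1759}{3} - 30415\right) \left(- \frac{3}{68801}\right) = \left(- \frac{93004}{3}\right) \left(- \frac{3}{68801}\right) = \frac{93004}{68801}$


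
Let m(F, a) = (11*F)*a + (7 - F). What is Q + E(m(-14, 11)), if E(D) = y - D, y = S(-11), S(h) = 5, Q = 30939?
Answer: 32617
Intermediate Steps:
m(F, a) = 7 - F + 11*F*a (m(F, a) = 11*F*a + (7 - F) = 7 - F + 11*F*a)
y = 5
E(D) = 5 - D
Q + E(m(-14, 11)) = 30939 + (5 - (7 - 1*(-14) + 11*(-14)*11)) = 30939 + (5 - (7 + 14 - 1694)) = 30939 + (5 - 1*(-1673)) = 30939 + (5 + 1673) = 30939 + 1678 = 32617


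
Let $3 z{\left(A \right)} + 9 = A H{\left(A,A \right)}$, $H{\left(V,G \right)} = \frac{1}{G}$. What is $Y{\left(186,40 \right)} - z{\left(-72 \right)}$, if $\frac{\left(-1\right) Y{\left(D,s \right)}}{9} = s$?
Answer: $- \frac{1072}{3} \approx -357.33$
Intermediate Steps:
$Y{\left(D,s \right)} = - 9 s$
$z{\left(A \right)} = - \frac{8}{3}$ ($z{\left(A \right)} = -3 + \frac{A \frac{1}{A}}{3} = -3 + \frac{1}{3} \cdot 1 = -3 + \frac{1}{3} = - \frac{8}{3}$)
$Y{\left(186,40 \right)} - z{\left(-72 \right)} = \left(-9\right) 40 - - \frac{8}{3} = -360 + \frac{8}{3} = - \frac{1072}{3}$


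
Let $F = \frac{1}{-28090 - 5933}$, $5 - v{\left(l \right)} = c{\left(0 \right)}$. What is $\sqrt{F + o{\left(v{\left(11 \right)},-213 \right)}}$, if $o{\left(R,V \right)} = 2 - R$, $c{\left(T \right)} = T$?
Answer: $\frac{i \sqrt{3472727610}}{34023} \approx 1.7321 i$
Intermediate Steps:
$v{\left(l \right)} = 5$ ($v{\left(l \right)} = 5 - 0 = 5 + 0 = 5$)
$F = - \frac{1}{34023}$ ($F = \frac{1}{-34023} = - \frac{1}{34023} \approx -2.9392 \cdot 10^{-5}$)
$\sqrt{F + o{\left(v{\left(11 \right)},-213 \right)}} = \sqrt{- \frac{1}{34023} + \left(2 - 5\right)} = \sqrt{- \frac{1}{34023} - 3} = \sqrt{- \frac{102070}{34023}} = \frac{i \sqrt{3472727610}}{34023}$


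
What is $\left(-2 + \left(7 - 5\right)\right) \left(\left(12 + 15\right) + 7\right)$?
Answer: $0$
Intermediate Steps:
$\left(-2 + \left(7 - 5\right)\right) \left(\left(12 + 15\right) + 7\right) = \left(-2 + 2\right) \left(27 + 7\right) = 0 \cdot 34 = 0$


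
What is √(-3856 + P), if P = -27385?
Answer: I*√31241 ≈ 176.75*I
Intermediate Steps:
√(-3856 + P) = √(-3856 - 27385) = √(-31241) = I*√31241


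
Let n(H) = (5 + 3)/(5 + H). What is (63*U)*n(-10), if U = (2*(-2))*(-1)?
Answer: -2016/5 ≈ -403.20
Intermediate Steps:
n(H) = 8/(5 + H)
U = 4 (U = -4*(-1) = 4)
(63*U)*n(-10) = (63*4)*(8/(5 - 10)) = 252*(8/(-5)) = 252*(8*(-⅕)) = 252*(-8/5) = -2016/5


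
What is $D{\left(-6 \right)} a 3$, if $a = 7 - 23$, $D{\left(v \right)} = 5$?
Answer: $-240$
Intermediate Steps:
$a = -16$
$D{\left(-6 \right)} a 3 = 5 \left(-16\right) 3 = \left(-80\right) 3 = -240$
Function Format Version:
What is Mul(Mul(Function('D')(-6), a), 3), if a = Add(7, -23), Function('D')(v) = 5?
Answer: -240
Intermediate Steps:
a = -16
Mul(Mul(Function('D')(-6), a), 3) = Mul(Mul(5, -16), 3) = Mul(-80, 3) = -240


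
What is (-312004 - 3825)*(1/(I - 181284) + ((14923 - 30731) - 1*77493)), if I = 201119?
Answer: 584481148611886/19835 ≈ 2.9467e+10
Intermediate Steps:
(-312004 - 3825)*(1/(I - 181284) + ((14923 - 30731) - 1*77493)) = (-312004 - 3825)*(1/(201119 - 181284) + ((14923 - 30731) - 1*77493)) = -315829*(1/19835 + (-15808 - 77493)) = -315829*(1/19835 - 93301) = -315829*(-1850625334/19835) = 584481148611886/19835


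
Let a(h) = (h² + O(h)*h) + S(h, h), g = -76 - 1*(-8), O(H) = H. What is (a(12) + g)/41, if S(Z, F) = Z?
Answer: 232/41 ≈ 5.6585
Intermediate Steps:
g = -68 (g = -76 + 8 = -68)
a(h) = h + 2*h² (a(h) = (h² + h*h) + h = (h² + h²) + h = 2*h² + h = h + 2*h²)
(a(12) + g)/41 = (12*(1 + 2*12) - 68)/41 = (12*(1 + 24) - 68)*(1/41) = (12*25 - 68)*(1/41) = (300 - 68)*(1/41) = 232*(1/41) = 232/41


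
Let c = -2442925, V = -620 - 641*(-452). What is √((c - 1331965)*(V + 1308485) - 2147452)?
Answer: I*√6030755086782 ≈ 2.4558e+6*I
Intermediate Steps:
V = 289112 (V = -620 + 289732 = 289112)
√((c - 1331965)*(V + 1308485) - 2147452) = √((-2442925 - 1331965)*(289112 + 1308485) - 2147452) = √(-3774890*1597597 - 2147452) = √(-6030752939330 - 2147452) = √(-6030755086782) = I*√6030755086782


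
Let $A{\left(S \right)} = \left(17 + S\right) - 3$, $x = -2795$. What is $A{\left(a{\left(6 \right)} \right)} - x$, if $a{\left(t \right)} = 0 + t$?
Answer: $2815$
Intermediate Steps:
$a{\left(t \right)} = t$
$A{\left(S \right)} = 14 + S$
$A{\left(a{\left(6 \right)} \right)} - x = \left(14 + 6\right) - -2795 = 20 + 2795 = 2815$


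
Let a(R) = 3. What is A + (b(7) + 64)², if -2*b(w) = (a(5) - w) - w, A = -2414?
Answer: 9665/4 ≈ 2416.3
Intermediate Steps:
b(w) = -3/2 + w (b(w) = -((3 - w) - w)/2 = -(3 - 2*w)/2 = -3/2 + w)
A + (b(7) + 64)² = -2414 + ((-3/2 + 7) + 64)² = -2414 + (11/2 + 64)² = -2414 + (139/2)² = -2414 + 19321/4 = 9665/4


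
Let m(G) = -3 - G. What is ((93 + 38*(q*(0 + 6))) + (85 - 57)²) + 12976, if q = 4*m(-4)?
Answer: 14765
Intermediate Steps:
q = 4 (q = 4*(-3 - 1*(-4)) = 4*(-3 + 4) = 4*1 = 4)
((93 + 38*(q*(0 + 6))) + (85 - 57)²) + 12976 = ((93 + 38*(4*(0 + 6))) + (85 - 57)²) + 12976 = ((93 + 38*(4*6)) + 28²) + 12976 = ((93 + 38*24) + 784) + 12976 = ((93 + 912) + 784) + 12976 = (1005 + 784) + 12976 = 1789 + 12976 = 14765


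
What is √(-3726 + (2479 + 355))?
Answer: 2*I*√223 ≈ 29.866*I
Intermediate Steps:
√(-3726 + (2479 + 355)) = √(-3726 + 2834) = √(-892) = 2*I*√223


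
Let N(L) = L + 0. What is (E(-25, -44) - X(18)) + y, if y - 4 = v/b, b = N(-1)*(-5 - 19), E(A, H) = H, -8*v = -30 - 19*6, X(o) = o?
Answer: -229/4 ≈ -57.250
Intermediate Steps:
v = 18 (v = -(-30 - 19*6)/8 = -(-30 - 114)/8 = -1/8*(-144) = 18)
N(L) = L
b = 24 (b = -(-5 - 19) = -1*(-24) = 24)
y = 19/4 (y = 4 + 18/24 = 4 + 18*(1/24) = 4 + 3/4 = 19/4 ≈ 4.7500)
(E(-25, -44) - X(18)) + y = (-44 - 1*18) + 19/4 = (-44 - 18) + 19/4 = -62 + 19/4 = -229/4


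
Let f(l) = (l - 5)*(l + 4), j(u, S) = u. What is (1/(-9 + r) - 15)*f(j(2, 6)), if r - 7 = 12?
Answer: 1341/5 ≈ 268.20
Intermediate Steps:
r = 19 (r = 7 + 12 = 19)
f(l) = (-5 + l)*(4 + l)
(1/(-9 + r) - 15)*f(j(2, 6)) = (1/(-9 + 19) - 15)*(-20 + 2² - 1*2) = (1/10 - 15)*(-20 + 4 - 2) = (⅒ - 15)*(-18) = -149/10*(-18) = 1341/5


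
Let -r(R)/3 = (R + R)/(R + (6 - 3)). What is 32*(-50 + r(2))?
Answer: -8384/5 ≈ -1676.8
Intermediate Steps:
r(R) = -6*R/(3 + R) (r(R) = -3*(R + R)/(R + (6 - 3)) = -3*2*R/(R + 3) = -3*2*R/(3 + R) = -6*R/(3 + R))
32*(-50 + r(2)) = 32*(-50 - 6*2/(3 + 2)) = 32*(-50 - 6*2/5) = 32*(-50 - 6*2*⅕) = 32*(-50 - 12/5) = 32*(-262/5) = -8384/5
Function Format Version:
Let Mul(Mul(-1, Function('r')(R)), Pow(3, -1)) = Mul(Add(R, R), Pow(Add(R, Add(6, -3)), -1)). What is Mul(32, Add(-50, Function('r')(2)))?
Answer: Rational(-8384, 5) ≈ -1676.8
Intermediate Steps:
Function('r')(R) = Mul(-6, R, Pow(Add(3, R), -1)) (Function('r')(R) = Mul(-3, Mul(Add(R, R), Pow(Add(R, Add(6, -3)), -1))) = Mul(-3, Mul(Mul(2, R), Pow(Add(R, 3), -1))) = Mul(-3, Mul(Mul(2, R), Pow(Add(3, R), -1))) = Mul(-3, Mul(2, R, Pow(Add(3, R), -1))) = Mul(-6, R, Pow(Add(3, R), -1)))
Mul(32, Add(-50, Function('r')(2))) = Mul(32, Add(-50, Mul(-6, 2, Pow(Add(3, 2), -1)))) = Mul(32, Add(-50, Mul(-6, 2, Pow(5, -1)))) = Mul(32, Add(-50, Mul(-6, 2, Rational(1, 5)))) = Mul(32, Add(-50, Rational(-12, 5))) = Mul(32, Rational(-262, 5)) = Rational(-8384, 5)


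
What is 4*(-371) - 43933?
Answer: -45417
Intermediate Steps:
4*(-371) - 43933 = -1484 - 43933 = -45417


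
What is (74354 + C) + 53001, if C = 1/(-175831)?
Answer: 22392957004/175831 ≈ 1.2736e+5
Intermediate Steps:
C = -1/175831 ≈ -5.6873e-6
(74354 + C) + 53001 = (74354 - 1/175831) + 53001 = 13073738173/175831 + 53001 = 22392957004/175831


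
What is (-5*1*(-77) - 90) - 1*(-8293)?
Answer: 8588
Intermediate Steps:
(-5*1*(-77) - 90) - 1*(-8293) = (-5*(-77) - 90) + 8293 = (385 - 90) + 8293 = 295 + 8293 = 8588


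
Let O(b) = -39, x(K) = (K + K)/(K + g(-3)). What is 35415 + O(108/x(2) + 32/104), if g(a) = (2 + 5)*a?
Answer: 35376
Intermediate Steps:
g(a) = 7*a
x(K) = 2*K/(-21 + K) (x(K) = (K + K)/(K + 7*(-3)) = (2*K)/(K - 21) = (2*K)/(-21 + K) = 2*K/(-21 + K))
35415 + O(108/x(2) + 32/104) = 35415 - 39 = 35376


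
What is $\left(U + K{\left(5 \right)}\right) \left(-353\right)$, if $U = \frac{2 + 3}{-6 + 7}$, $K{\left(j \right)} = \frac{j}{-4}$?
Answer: $- \frac{5295}{4} \approx -1323.8$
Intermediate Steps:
$K{\left(j \right)} = - \frac{j}{4}$ ($K{\left(j \right)} = j \left(- \frac{1}{4}\right) = - \frac{j}{4}$)
$U = 5$ ($U = \frac{5}{1} = 5 \cdot 1 = 5$)
$\left(U + K{\left(5 \right)}\right) \left(-353\right) = \left(5 - \frac{5}{4}\right) \left(-353\right) = \frac{15}{4} \left(-353\right) = - \frac{5295}{4}$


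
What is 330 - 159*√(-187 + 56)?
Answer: 330 - 159*I*√131 ≈ 330.0 - 1819.8*I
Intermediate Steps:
330 - 159*√(-187 + 56) = 330 - 159*I*√131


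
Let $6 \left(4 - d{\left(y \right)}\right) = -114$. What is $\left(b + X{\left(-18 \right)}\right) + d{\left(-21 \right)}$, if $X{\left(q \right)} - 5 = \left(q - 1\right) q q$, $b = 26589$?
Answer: $20461$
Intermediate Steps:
$d{\left(y \right)} = 23$ ($d{\left(y \right)} = 4 - -19 = 4 + 19 = 23$)
$X{\left(q \right)} = 5 + q^{2} \left(-1 + q\right)$ ($X{\left(q \right)} = 5 + \left(q - 1\right) q q = 5 + \left(-1 + q\right) q^{2} = 5 + q^{2} \left(-1 + q\right)$)
$\left(b + X{\left(-18 \right)}\right) + d{\left(-21 \right)} = \left(26589 + \left(5 + \left(-18\right)^{3} - \left(-18\right)^{2}\right)\right) + 23 = \left(26589 - 6151\right) + 23 = 20438 + 23 = 20461$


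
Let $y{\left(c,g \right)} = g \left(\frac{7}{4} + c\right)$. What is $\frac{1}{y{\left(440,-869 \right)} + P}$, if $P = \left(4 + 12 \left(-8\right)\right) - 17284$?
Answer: $- \frac{4}{1605027} \approx -2.4922 \cdot 10^{-6}$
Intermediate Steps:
$y{\left(c,g \right)} = g \left(\frac{7}{4} + c\right)$ ($y{\left(c,g \right)} = g \left(7 \cdot \frac{1}{4} + c\right) = g \left(\frac{7}{4} + c\right)$)
$P = -17376$ ($P = \left(4 - 96\right) - 17284 = -92 - 17284 = -17376$)
$\frac{1}{y{\left(440,-869 \right)} + P} = \frac{1}{\frac{1}{4} \left(-869\right) \left(7 + 4 \cdot 440\right) - 17376} = \frac{1}{\frac{1}{4} \left(-869\right) \left(7 + 1760\right) - 17376} = \frac{1}{\frac{1}{4} \left(-869\right) 1767 - 17376} = \frac{1}{- \frac{1535523}{4} - 17376} = \frac{1}{- \frac{1605027}{4}} = - \frac{4}{1605027}$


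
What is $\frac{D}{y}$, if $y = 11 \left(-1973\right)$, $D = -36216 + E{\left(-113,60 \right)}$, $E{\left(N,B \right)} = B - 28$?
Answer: $\frac{36184}{21703} \approx 1.6672$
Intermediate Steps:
$E{\left(N,B \right)} = -28 + B$
$D = -36184$ ($D = -36216 + \left(-28 + 60\right) = -36216 + 32 = -36184$)
$y = -21703$
$\frac{D}{y} = - \frac{36184}{-21703} = \left(-36184\right) \left(- \frac{1}{21703}\right) = \frac{36184}{21703}$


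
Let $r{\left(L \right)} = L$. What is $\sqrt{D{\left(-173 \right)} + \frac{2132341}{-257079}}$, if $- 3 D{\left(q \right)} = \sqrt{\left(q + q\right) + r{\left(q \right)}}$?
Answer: $\frac{\sqrt{-548180091939 - 22029870747 i \sqrt{519}}}{257079} \approx 1.2147 - 3.1257 i$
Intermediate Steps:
$D{\left(q \right)} = - \frac{\sqrt{3} \sqrt{q}}{3}$ ($D{\left(q \right)} = - \frac{\sqrt{\left(q + q\right) + q}}{3} = - \frac{\sqrt{2 q + q}}{3} = - \frac{\sqrt{3 q}}{3} = - \frac{\sqrt{3} \sqrt{q}}{3}$)
$\sqrt{D{\left(-173 \right)} + \frac{2132341}{-257079}} = \sqrt{- \frac{\sqrt{3} \sqrt{-173}}{3} + \frac{2132341}{-257079}} = \sqrt{- \frac{\sqrt{3} i \sqrt{173}}{3} + 2132341 \left(- \frac{1}{257079}\right)} = \sqrt{- \frac{i \sqrt{519}}{3} - \frac{2132341}{257079}} = \sqrt{- \frac{2132341}{257079} - \frac{i \sqrt{519}}{3}}$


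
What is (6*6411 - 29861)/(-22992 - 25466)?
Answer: -8605/48458 ≈ -0.17758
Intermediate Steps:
(6*6411 - 29861)/(-22992 - 25466) = (38466 - 29861)/(-48458) = 8605*(-1/48458) = -8605/48458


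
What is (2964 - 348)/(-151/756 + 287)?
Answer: 1977696/216821 ≈ 9.1213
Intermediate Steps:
(2964 - 348)/(-151/756 + 287) = 2616/(-151*1/756 + 287) = 2616/(-151/756 + 287) = 2616/(216821/756) = 2616*(756/216821) = 1977696/216821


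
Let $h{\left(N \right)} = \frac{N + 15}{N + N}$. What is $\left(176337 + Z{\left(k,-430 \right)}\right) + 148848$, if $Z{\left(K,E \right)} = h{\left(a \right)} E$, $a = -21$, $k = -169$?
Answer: $\frac{2275865}{7} \approx 3.2512 \cdot 10^{5}$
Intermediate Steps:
$h{\left(N \right)} = \frac{15 + N}{2 N}$
$Z{\left(K,E \right)} = \frac{E}{7}$ ($Z{\left(K,E \right)} = \frac{15 - 21}{2 \left(-21\right)} E = \frac{1}{2} \left(- \frac{1}{21}\right) \left(-6\right) E = \frac{E}{7}$)
$\left(176337 + Z{\left(k,-430 \right)}\right) + 148848 = \left(176337 + \frac{1}{7} \left(-430\right)\right) + 148848 = \left(176337 - \frac{430}{7}\right) + 148848 = \frac{1233929}{7} + 148848 = \frac{2275865}{7}$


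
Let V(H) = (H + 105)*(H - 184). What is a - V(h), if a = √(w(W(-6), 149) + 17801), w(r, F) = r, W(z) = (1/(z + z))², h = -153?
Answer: -16176 + √2563345/12 ≈ -16043.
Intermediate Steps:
W(z) = 1/(4*z²) (W(z) = (1/(2*z))² = 1/(4*z²))
a = √2563345/12 (a = √((¼)/(-6)² + 17801) = √((¼)*(1/36) + 17801) = √(1/144 + 17801) = √(2563345/144) = √2563345/12 ≈ 133.42)
V(H) = (-184 + H)*(105 + H) (V(H) = (105 + H)*(-184 + H) = (-184 + H)*(105 + H))
a - V(h) = √2563345/12 - (-19320 + (-153)² - 79*(-153)) = √2563345/12 - (-19320 + 23409 + 12087) = √2563345/12 - 1*16176 = √2563345/12 - 16176 = -16176 + √2563345/12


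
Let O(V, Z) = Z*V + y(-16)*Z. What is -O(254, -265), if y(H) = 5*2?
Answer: 69960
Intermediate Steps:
y(H) = 10
O(V, Z) = 10*Z + V*Z (O(V, Z) = Z*V + 10*Z = V*Z + 10*Z = 10*Z + V*Z)
-O(254, -265) = -(-265)*(10 + 254) = -(-265)*264 = -1*(-69960) = 69960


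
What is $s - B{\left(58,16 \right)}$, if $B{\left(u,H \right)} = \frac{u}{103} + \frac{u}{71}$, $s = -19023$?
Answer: $- \frac{139125291}{7313} \approx -19024.0$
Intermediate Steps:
$B{\left(u,H \right)} = \frac{174 u}{7313}$ ($B{\left(u,H \right)} = u \frac{1}{103} + u \frac{1}{71} = \frac{u}{103} + \frac{u}{71} = \frac{174 u}{7313}$)
$s - B{\left(58,16 \right)} = -19023 - \frac{174}{7313} \cdot 58 = -19023 - \frac{10092}{7313} = - \frac{139125291}{7313}$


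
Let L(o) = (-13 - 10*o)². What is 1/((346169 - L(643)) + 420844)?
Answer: -1/40745236 ≈ -2.4543e-8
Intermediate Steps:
1/((346169 - L(643)) + 420844) = 1/((346169 - (13 + 10*643)²) + 420844) = 1/((346169 - (13 + 6430)²) + 420844) = 1/((346169 - 1*6443²) + 420844) = 1/((346169 - 1*41512249) + 420844) = 1/((346169 - 41512249) + 420844) = 1/(-41166080 + 420844) = 1/(-40745236) = -1/40745236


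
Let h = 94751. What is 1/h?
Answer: 1/94751 ≈ 1.0554e-5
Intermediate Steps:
1/h = 1/94751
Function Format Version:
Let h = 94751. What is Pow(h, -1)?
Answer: Rational(1, 94751) ≈ 1.0554e-5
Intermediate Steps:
Pow(h, -1) = Pow(94751, -1) = Rational(1, 94751)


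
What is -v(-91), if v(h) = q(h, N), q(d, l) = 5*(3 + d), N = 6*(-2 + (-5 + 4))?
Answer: 440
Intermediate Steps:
N = -18 (N = 6*(-2 - 1) = 6*(-3) = -18)
q(d, l) = 15 + 5*d
v(h) = 15 + 5*h
-v(-91) = -(15 + 5*(-91)) = -(15 - 455) = -1*(-440) = 440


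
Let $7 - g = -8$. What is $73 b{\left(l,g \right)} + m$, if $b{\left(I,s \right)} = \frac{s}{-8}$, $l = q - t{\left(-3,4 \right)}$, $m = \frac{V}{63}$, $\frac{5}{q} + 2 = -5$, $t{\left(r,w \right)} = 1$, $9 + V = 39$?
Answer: $- \frac{22915}{168} \approx -136.4$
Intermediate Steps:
$V = 30$ ($V = -9 + 39 = 30$)
$g = 15$ ($g = 7 - -8 = 7 + 8 = 15$)
$q = - \frac{5}{7}$ ($q = \frac{5}{-2 - 5} = \frac{5}{-7} = 5 \left(- \frac{1}{7}\right) = - \frac{5}{7} \approx -0.71429$)
$m = \frac{10}{21}$ ($m = \frac{30}{63} = 30 \cdot \frac{1}{63} = \frac{10}{21} \approx 0.47619$)
$l = - \frac{12}{7}$ ($l = - \frac{5}{7} - 1 = - \frac{12}{7} \approx -1.7143$)
$b{\left(I,s \right)} = - \frac{s}{8}$ ($b{\left(I,s \right)} = s \left(- \frac{1}{8}\right) = - \frac{s}{8}$)
$73 b{\left(l,g \right)} + m = 73 \left(\left(- \frac{1}{8}\right) 15\right) + \frac{10}{21} = 73 \left(- \frac{15}{8}\right) + \frac{10}{21} = - \frac{1095}{8} + \frac{10}{21} = - \frac{22915}{168}$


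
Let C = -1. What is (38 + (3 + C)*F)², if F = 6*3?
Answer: 5476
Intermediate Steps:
F = 18
(38 + (3 + C)*F)² = (38 + (3 - 1)*18)² = (38 + 2*18)² = (38 + 36)² = 74² = 5476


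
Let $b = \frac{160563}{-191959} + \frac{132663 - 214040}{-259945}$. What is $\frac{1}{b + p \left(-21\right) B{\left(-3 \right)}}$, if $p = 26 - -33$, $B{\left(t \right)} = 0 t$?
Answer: $- \frac{49898782255}{26116501492} \approx -1.9106$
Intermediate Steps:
$b = - \frac{26116501492}{49898782255}$ ($b = 160563 \left(- \frac{1}{191959}\right) + \left(132663 - 214040\right) \left(- \frac{1}{259945}\right) = - \frac{160563}{191959} - - \frac{81377}{259945} = - \frac{160563}{191959} + \frac{81377}{259945} = - \frac{26116501492}{49898782255} \approx -0.52339$)
$B{\left(t \right)} = 0$
$p = 59$ ($p = 26 + 33 = 59$)
$\frac{1}{b + p \left(-21\right) B{\left(-3 \right)}} = \frac{1}{- \frac{26116501492}{49898782255} + 59 \left(-21\right) 0} = \frac{1}{- \frac{26116501492}{49898782255} - 0} = \frac{1}{- \frac{26116501492}{49898782255} + 0} = \frac{1}{- \frac{26116501492}{49898782255}} = - \frac{49898782255}{26116501492}$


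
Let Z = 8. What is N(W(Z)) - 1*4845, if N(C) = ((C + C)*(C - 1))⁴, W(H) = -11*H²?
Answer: 970883425781321564155155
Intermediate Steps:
N(C) = 16*C⁴*(-1 + C)⁴ (N(C) = ((2*C)*(-1 + C))⁴ = (2*C*(-1 + C))⁴ = 16*C⁴*(-1 + C)⁴)
N(W(Z)) - 1*4845 = 16*(-11*8²)⁴*(-1 - 11*8²)⁴ - 1*4845 = 16*(-11*64)⁴*(-1 - 11*64)⁴ - 4845 = 16*(-704)⁴*(-1 - 704)⁴ - 4845 = 16*245635219456*(-705)⁴ - 4845 = 16*245635219456*247033850625 - 4845 = 970883425781321564160000 - 4845 = 970883425781321564155155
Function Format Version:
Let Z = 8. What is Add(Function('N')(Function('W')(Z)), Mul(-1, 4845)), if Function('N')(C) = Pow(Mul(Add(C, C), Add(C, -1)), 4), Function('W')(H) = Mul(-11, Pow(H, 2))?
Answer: 970883425781321564155155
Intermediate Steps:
Function('N')(C) = Mul(16, Pow(C, 4), Pow(Add(-1, C), 4)) (Function('N')(C) = Pow(Mul(Mul(2, C), Add(-1, C)), 4) = Pow(Mul(2, C, Add(-1, C)), 4) = Mul(16, Pow(C, 4), Pow(Add(-1, C), 4)))
Add(Function('N')(Function('W')(Z)), Mul(-1, 4845)) = Add(Mul(16, Pow(Mul(-11, Pow(8, 2)), 4), Pow(Add(-1, Mul(-11, Pow(8, 2))), 4)), Mul(-1, 4845)) = Add(Mul(16, Pow(Mul(-11, 64), 4), Pow(Add(-1, Mul(-11, 64)), 4)), -4845) = Add(Mul(16, Pow(-704, 4), Pow(Add(-1, -704), 4)), -4845) = Add(Mul(16, 245635219456, Pow(-705, 4)), -4845) = Add(Mul(16, 245635219456, 247033850625), -4845) = Add(970883425781321564160000, -4845) = 970883425781321564155155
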